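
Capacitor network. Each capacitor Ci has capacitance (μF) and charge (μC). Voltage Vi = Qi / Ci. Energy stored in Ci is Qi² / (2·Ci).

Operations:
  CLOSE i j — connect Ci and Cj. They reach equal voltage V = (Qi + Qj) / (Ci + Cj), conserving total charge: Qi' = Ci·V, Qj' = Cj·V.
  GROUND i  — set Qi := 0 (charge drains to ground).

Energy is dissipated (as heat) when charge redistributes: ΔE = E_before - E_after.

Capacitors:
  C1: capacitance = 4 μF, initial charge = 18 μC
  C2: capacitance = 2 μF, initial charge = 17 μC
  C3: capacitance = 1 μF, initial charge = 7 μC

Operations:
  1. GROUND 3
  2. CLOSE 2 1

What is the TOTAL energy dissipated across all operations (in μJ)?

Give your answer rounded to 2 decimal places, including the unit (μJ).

Answer: 35.17 μJ

Derivation:
Initial: C1(4μF, Q=18μC, V=4.50V), C2(2μF, Q=17μC, V=8.50V), C3(1μF, Q=7μC, V=7.00V)
Op 1: GROUND 3: Q3=0; energy lost=24.500
Op 2: CLOSE 2-1: Q_total=35.00, C_total=6.00, V=5.83; Q2=11.67, Q1=23.33; dissipated=10.667
Total dissipated: 35.167 μJ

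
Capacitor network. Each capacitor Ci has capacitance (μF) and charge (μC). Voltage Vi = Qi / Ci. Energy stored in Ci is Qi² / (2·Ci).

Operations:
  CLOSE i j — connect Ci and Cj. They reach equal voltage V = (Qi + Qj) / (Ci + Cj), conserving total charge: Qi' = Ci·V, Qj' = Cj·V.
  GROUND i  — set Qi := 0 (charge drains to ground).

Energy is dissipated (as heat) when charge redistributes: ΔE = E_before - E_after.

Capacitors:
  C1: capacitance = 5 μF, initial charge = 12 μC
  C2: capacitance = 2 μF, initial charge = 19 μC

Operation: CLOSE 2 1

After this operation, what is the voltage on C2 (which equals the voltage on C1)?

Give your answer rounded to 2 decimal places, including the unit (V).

Initial: C1(5μF, Q=12μC, V=2.40V), C2(2μF, Q=19μC, V=9.50V)
Op 1: CLOSE 2-1: Q_total=31.00, C_total=7.00, V=4.43; Q2=8.86, Q1=22.14; dissipated=36.007

Answer: 4.43 V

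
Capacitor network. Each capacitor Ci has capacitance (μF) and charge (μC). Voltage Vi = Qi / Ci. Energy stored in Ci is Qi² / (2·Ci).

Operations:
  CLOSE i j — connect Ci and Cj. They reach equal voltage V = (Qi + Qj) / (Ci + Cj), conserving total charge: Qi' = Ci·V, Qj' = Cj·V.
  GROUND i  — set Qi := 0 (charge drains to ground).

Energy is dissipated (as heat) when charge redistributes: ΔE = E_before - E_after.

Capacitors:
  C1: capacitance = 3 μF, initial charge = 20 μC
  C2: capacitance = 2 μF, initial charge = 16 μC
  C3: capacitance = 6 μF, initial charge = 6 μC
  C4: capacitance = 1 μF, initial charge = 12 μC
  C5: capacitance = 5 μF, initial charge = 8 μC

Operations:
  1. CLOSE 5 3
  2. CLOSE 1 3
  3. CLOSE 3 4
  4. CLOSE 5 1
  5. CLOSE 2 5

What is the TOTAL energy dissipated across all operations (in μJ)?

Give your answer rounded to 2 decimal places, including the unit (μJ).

Initial: C1(3μF, Q=20μC, V=6.67V), C2(2μF, Q=16μC, V=8.00V), C3(6μF, Q=6μC, V=1.00V), C4(1μF, Q=12μC, V=12.00V), C5(5μF, Q=8μC, V=1.60V)
Op 1: CLOSE 5-3: Q_total=14.00, C_total=11.00, V=1.27; Q5=6.36, Q3=7.64; dissipated=0.491
Op 2: CLOSE 1-3: Q_total=27.64, C_total=9.00, V=3.07; Q1=9.21, Q3=18.42; dissipated=29.095
Op 3: CLOSE 3-4: Q_total=30.42, C_total=7.00, V=4.35; Q3=26.08, Q4=4.35; dissipated=34.171
Op 4: CLOSE 5-1: Q_total=15.58, C_total=8.00, V=1.95; Q5=9.73, Q1=5.84; dissipated=3.031
Op 5: CLOSE 2-5: Q_total=25.73, C_total=7.00, V=3.68; Q2=7.35, Q5=18.38; dissipated=26.171
Total dissipated: 92.958 μJ

Answer: 92.96 μJ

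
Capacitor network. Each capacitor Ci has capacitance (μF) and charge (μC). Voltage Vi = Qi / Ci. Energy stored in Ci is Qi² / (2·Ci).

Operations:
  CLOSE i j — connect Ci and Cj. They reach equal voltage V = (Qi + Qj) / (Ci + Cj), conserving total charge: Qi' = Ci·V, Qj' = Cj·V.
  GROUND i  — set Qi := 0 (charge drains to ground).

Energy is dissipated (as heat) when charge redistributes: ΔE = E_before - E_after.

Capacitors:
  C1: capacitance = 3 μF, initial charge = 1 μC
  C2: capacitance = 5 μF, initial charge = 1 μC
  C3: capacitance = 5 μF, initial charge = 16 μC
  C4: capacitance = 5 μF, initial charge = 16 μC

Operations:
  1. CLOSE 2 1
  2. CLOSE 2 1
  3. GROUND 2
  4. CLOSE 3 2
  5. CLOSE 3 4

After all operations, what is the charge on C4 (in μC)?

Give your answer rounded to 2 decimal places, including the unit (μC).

Answer: 12.00 μC

Derivation:
Initial: C1(3μF, Q=1μC, V=0.33V), C2(5μF, Q=1μC, V=0.20V), C3(5μF, Q=16μC, V=3.20V), C4(5μF, Q=16μC, V=3.20V)
Op 1: CLOSE 2-1: Q_total=2.00, C_total=8.00, V=0.25; Q2=1.25, Q1=0.75; dissipated=0.017
Op 2: CLOSE 2-1: Q_total=2.00, C_total=8.00, V=0.25; Q2=1.25, Q1=0.75; dissipated=0.000
Op 3: GROUND 2: Q2=0; energy lost=0.156
Op 4: CLOSE 3-2: Q_total=16.00, C_total=10.00, V=1.60; Q3=8.00, Q2=8.00; dissipated=12.800
Op 5: CLOSE 3-4: Q_total=24.00, C_total=10.00, V=2.40; Q3=12.00, Q4=12.00; dissipated=3.200
Final charges: Q1=0.75, Q2=8.00, Q3=12.00, Q4=12.00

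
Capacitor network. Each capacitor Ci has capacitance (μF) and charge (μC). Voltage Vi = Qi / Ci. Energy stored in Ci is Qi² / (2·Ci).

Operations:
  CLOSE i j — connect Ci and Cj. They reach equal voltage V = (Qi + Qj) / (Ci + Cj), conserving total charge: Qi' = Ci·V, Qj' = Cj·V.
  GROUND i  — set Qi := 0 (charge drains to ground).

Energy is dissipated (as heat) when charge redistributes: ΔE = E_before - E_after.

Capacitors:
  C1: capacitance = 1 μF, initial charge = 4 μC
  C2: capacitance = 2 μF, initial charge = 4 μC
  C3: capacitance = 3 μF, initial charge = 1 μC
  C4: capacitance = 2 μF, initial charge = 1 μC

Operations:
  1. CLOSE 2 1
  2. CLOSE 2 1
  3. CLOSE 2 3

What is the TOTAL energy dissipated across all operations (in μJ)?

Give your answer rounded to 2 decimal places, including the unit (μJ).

Initial: C1(1μF, Q=4μC, V=4.00V), C2(2μF, Q=4μC, V=2.00V), C3(3μF, Q=1μC, V=0.33V), C4(2μF, Q=1μC, V=0.50V)
Op 1: CLOSE 2-1: Q_total=8.00, C_total=3.00, V=2.67; Q2=5.33, Q1=2.67; dissipated=1.333
Op 2: CLOSE 2-1: Q_total=8.00, C_total=3.00, V=2.67; Q2=5.33, Q1=2.67; dissipated=0.000
Op 3: CLOSE 2-3: Q_total=6.33, C_total=5.00, V=1.27; Q2=2.53, Q3=3.80; dissipated=3.267
Total dissipated: 4.600 μJ

Answer: 4.60 μJ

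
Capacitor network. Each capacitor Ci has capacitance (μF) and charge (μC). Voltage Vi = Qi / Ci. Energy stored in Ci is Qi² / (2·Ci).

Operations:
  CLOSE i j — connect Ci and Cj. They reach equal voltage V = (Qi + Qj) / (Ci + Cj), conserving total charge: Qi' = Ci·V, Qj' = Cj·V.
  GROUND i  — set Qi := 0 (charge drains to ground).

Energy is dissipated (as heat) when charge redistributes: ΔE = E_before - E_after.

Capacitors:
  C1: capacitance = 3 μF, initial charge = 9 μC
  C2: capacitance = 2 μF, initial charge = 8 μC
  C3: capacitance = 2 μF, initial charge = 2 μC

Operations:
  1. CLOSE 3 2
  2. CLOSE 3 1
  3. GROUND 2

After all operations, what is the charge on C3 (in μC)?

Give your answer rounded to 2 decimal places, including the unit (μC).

Initial: C1(3μF, Q=9μC, V=3.00V), C2(2μF, Q=8μC, V=4.00V), C3(2μF, Q=2μC, V=1.00V)
Op 1: CLOSE 3-2: Q_total=10.00, C_total=4.00, V=2.50; Q3=5.00, Q2=5.00; dissipated=4.500
Op 2: CLOSE 3-1: Q_total=14.00, C_total=5.00, V=2.80; Q3=5.60, Q1=8.40; dissipated=0.150
Op 3: GROUND 2: Q2=0; energy lost=6.250
Final charges: Q1=8.40, Q2=0.00, Q3=5.60

Answer: 5.60 μC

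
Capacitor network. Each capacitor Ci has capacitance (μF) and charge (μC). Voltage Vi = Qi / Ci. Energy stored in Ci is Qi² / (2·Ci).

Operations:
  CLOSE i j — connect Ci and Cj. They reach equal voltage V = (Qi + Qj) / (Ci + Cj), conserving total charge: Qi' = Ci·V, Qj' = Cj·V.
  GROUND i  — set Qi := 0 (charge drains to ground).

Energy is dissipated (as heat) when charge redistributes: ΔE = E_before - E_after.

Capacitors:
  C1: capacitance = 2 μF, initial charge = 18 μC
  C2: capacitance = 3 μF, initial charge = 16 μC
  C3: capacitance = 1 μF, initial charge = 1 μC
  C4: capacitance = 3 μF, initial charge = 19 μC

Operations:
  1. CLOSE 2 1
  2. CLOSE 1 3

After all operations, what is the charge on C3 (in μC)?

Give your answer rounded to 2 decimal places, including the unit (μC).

Answer: 4.87 μC

Derivation:
Initial: C1(2μF, Q=18μC, V=9.00V), C2(3μF, Q=16μC, V=5.33V), C3(1μF, Q=1μC, V=1.00V), C4(3μF, Q=19μC, V=6.33V)
Op 1: CLOSE 2-1: Q_total=34.00, C_total=5.00, V=6.80; Q2=20.40, Q1=13.60; dissipated=8.067
Op 2: CLOSE 1-3: Q_total=14.60, C_total=3.00, V=4.87; Q1=9.73, Q3=4.87; dissipated=11.213
Final charges: Q1=9.73, Q2=20.40, Q3=4.87, Q4=19.00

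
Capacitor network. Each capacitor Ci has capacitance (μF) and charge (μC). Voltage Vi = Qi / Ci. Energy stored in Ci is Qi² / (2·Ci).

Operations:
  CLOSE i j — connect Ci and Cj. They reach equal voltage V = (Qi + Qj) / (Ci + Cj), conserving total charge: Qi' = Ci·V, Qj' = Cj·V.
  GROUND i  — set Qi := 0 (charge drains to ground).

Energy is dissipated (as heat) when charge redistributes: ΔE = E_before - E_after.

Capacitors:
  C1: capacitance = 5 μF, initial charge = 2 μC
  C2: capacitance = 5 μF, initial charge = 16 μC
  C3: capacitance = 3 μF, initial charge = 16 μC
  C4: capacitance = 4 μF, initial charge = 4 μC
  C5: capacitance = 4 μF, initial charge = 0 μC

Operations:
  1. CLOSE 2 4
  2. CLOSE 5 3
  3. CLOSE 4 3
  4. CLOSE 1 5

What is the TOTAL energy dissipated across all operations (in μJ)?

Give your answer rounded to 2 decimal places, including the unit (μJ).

Initial: C1(5μF, Q=2μC, V=0.40V), C2(5μF, Q=16μC, V=3.20V), C3(3μF, Q=16μC, V=5.33V), C4(4μF, Q=4μC, V=1.00V), C5(4μF, Q=0μC, V=0.00V)
Op 1: CLOSE 2-4: Q_total=20.00, C_total=9.00, V=2.22; Q2=11.11, Q4=8.89; dissipated=5.378
Op 2: CLOSE 5-3: Q_total=16.00, C_total=7.00, V=2.29; Q5=9.14, Q3=6.86; dissipated=24.381
Op 3: CLOSE 4-3: Q_total=15.75, C_total=7.00, V=2.25; Q4=9.00, Q3=6.75; dissipated=0.003
Op 4: CLOSE 1-5: Q_total=11.14, C_total=9.00, V=1.24; Q1=6.19, Q5=4.95; dissipated=3.951
Total dissipated: 33.713 μJ

Answer: 33.71 μJ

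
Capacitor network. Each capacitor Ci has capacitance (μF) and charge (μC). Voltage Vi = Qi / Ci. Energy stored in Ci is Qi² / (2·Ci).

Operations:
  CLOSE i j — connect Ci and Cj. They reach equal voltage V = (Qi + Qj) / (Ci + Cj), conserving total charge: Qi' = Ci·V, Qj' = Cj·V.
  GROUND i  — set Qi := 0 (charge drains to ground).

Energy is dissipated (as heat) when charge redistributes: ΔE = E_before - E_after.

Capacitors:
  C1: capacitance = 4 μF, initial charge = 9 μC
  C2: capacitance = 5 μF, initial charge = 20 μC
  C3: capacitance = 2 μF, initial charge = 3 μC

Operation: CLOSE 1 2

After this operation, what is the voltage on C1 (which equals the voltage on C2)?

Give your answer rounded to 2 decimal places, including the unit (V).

Initial: C1(4μF, Q=9μC, V=2.25V), C2(5μF, Q=20μC, V=4.00V), C3(2μF, Q=3μC, V=1.50V)
Op 1: CLOSE 1-2: Q_total=29.00, C_total=9.00, V=3.22; Q1=12.89, Q2=16.11; dissipated=3.403

Answer: 3.22 V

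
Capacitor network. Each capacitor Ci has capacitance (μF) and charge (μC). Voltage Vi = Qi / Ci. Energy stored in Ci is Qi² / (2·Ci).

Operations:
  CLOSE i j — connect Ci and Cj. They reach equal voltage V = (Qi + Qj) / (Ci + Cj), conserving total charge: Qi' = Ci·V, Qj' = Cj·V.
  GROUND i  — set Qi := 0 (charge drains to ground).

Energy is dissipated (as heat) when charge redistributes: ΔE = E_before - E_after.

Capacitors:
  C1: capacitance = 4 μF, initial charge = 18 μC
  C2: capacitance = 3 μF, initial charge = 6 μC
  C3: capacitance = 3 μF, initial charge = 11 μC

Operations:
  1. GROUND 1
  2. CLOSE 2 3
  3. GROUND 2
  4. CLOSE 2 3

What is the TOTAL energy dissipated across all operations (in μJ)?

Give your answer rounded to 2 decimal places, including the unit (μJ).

Initial: C1(4μF, Q=18μC, V=4.50V), C2(3μF, Q=6μC, V=2.00V), C3(3μF, Q=11μC, V=3.67V)
Op 1: GROUND 1: Q1=0; energy lost=40.500
Op 2: CLOSE 2-3: Q_total=17.00, C_total=6.00, V=2.83; Q2=8.50, Q3=8.50; dissipated=2.083
Op 3: GROUND 2: Q2=0; energy lost=12.042
Op 4: CLOSE 2-3: Q_total=8.50, C_total=6.00, V=1.42; Q2=4.25, Q3=4.25; dissipated=6.021
Total dissipated: 60.646 μJ

Answer: 60.65 μJ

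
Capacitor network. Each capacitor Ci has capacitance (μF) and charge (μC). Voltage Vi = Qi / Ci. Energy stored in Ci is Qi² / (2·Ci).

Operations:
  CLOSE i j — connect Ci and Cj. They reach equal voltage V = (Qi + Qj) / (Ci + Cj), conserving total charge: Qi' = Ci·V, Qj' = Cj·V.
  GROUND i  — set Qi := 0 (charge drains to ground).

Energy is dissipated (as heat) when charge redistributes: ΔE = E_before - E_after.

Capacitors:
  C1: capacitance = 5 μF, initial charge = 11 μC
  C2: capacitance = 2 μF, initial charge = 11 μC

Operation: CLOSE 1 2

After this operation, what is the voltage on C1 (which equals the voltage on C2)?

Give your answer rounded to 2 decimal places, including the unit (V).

Answer: 3.14 V

Derivation:
Initial: C1(5μF, Q=11μC, V=2.20V), C2(2μF, Q=11μC, V=5.50V)
Op 1: CLOSE 1-2: Q_total=22.00, C_total=7.00, V=3.14; Q1=15.71, Q2=6.29; dissipated=7.779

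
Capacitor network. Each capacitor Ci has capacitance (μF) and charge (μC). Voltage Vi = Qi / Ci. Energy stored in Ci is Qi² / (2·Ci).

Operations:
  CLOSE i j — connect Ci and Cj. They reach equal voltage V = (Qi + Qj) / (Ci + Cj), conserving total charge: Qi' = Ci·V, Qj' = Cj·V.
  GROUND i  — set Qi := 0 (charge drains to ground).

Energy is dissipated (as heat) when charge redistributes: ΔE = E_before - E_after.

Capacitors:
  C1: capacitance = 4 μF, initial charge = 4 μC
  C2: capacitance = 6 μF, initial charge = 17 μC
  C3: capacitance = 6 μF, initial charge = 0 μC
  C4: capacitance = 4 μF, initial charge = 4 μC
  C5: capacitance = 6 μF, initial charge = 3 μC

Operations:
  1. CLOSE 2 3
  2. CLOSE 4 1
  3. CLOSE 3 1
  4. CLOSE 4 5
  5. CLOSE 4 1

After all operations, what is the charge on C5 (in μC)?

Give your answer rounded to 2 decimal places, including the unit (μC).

Answer: 4.20 μC

Derivation:
Initial: C1(4μF, Q=4μC, V=1.00V), C2(6μF, Q=17μC, V=2.83V), C3(6μF, Q=0μC, V=0.00V), C4(4μF, Q=4μC, V=1.00V), C5(6μF, Q=3μC, V=0.50V)
Op 1: CLOSE 2-3: Q_total=17.00, C_total=12.00, V=1.42; Q2=8.50, Q3=8.50; dissipated=12.042
Op 2: CLOSE 4-1: Q_total=8.00, C_total=8.00, V=1.00; Q4=4.00, Q1=4.00; dissipated=0.000
Op 3: CLOSE 3-1: Q_total=12.50, C_total=10.00, V=1.25; Q3=7.50, Q1=5.00; dissipated=0.208
Op 4: CLOSE 4-5: Q_total=7.00, C_total=10.00, V=0.70; Q4=2.80, Q5=4.20; dissipated=0.300
Op 5: CLOSE 4-1: Q_total=7.80, C_total=8.00, V=0.97; Q4=3.90, Q1=3.90; dissipated=0.302
Final charges: Q1=3.90, Q2=8.50, Q3=7.50, Q4=3.90, Q5=4.20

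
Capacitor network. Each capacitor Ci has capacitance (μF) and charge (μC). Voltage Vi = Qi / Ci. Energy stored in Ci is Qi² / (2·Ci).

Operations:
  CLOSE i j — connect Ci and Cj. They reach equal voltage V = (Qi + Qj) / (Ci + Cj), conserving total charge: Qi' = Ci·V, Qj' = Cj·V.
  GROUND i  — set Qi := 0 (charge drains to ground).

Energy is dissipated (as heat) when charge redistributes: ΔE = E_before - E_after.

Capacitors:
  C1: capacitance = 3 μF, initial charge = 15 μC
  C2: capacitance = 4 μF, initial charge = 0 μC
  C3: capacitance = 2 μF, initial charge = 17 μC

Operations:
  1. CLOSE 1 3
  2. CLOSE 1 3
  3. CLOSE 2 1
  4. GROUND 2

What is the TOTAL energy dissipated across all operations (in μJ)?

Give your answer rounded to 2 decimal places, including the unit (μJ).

Answer: 57.51 μJ

Derivation:
Initial: C1(3μF, Q=15μC, V=5.00V), C2(4μF, Q=0μC, V=0.00V), C3(2μF, Q=17μC, V=8.50V)
Op 1: CLOSE 1-3: Q_total=32.00, C_total=5.00, V=6.40; Q1=19.20, Q3=12.80; dissipated=7.350
Op 2: CLOSE 1-3: Q_total=32.00, C_total=5.00, V=6.40; Q1=19.20, Q3=12.80; dissipated=0.000
Op 3: CLOSE 2-1: Q_total=19.20, C_total=7.00, V=2.74; Q2=10.97, Q1=8.23; dissipated=35.109
Op 4: GROUND 2: Q2=0; energy lost=15.047
Total dissipated: 57.505 μJ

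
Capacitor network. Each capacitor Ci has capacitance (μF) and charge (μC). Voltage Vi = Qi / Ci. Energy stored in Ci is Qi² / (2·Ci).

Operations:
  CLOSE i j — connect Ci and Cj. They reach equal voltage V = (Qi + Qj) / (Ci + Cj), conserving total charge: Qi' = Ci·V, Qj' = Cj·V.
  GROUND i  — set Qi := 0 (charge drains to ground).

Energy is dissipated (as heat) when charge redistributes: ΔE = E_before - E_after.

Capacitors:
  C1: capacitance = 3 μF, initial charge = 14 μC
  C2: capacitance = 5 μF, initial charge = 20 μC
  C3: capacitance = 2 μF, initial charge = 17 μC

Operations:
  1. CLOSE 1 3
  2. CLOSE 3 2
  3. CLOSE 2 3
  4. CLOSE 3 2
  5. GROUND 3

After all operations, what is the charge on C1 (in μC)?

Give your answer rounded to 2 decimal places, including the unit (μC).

Initial: C1(3μF, Q=14μC, V=4.67V), C2(5μF, Q=20μC, V=4.00V), C3(2μF, Q=17μC, V=8.50V)
Op 1: CLOSE 1-3: Q_total=31.00, C_total=5.00, V=6.20; Q1=18.60, Q3=12.40; dissipated=8.817
Op 2: CLOSE 3-2: Q_total=32.40, C_total=7.00, V=4.63; Q3=9.26, Q2=23.14; dissipated=3.457
Op 3: CLOSE 2-3: Q_total=32.40, C_total=7.00, V=4.63; Q2=23.14, Q3=9.26; dissipated=0.000
Op 4: CLOSE 3-2: Q_total=32.40, C_total=7.00, V=4.63; Q3=9.26, Q2=23.14; dissipated=0.000
Op 5: GROUND 3: Q3=0; energy lost=21.424
Final charges: Q1=18.60, Q2=23.14, Q3=0.00

Answer: 18.60 μC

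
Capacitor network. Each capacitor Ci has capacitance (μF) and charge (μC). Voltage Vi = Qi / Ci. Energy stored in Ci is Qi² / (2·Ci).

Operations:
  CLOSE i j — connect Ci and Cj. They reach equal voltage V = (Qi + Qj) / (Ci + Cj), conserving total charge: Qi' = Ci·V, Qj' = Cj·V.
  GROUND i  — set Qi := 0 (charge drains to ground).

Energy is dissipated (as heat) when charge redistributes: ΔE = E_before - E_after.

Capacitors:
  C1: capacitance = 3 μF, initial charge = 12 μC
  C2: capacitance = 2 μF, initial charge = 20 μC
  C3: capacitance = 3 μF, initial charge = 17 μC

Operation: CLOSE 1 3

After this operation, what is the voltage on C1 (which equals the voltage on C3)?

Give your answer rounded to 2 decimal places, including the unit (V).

Initial: C1(3μF, Q=12μC, V=4.00V), C2(2μF, Q=20μC, V=10.00V), C3(3μF, Q=17μC, V=5.67V)
Op 1: CLOSE 1-3: Q_total=29.00, C_total=6.00, V=4.83; Q1=14.50, Q3=14.50; dissipated=2.083

Answer: 4.83 V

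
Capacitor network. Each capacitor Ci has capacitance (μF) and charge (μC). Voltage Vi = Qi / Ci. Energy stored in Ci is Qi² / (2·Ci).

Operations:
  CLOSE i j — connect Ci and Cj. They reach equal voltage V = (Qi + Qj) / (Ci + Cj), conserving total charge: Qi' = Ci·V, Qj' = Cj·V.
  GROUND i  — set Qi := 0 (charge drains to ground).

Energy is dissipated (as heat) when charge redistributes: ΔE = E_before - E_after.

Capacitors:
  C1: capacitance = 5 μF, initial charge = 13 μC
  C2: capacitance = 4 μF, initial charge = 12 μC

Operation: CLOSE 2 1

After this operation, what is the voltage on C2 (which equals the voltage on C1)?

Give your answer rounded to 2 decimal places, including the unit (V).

Initial: C1(5μF, Q=13μC, V=2.60V), C2(4μF, Q=12μC, V=3.00V)
Op 1: CLOSE 2-1: Q_total=25.00, C_total=9.00, V=2.78; Q2=11.11, Q1=13.89; dissipated=0.178

Answer: 2.78 V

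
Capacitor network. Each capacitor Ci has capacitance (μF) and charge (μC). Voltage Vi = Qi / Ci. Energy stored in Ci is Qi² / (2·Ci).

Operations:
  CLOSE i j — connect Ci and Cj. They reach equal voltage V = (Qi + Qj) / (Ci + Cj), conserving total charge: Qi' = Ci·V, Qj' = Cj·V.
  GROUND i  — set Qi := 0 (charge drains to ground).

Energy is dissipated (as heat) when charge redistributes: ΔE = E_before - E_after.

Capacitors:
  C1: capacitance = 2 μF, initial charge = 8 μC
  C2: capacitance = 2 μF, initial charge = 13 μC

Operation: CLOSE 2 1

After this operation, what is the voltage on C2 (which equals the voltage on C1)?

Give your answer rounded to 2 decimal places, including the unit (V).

Answer: 5.25 V

Derivation:
Initial: C1(2μF, Q=8μC, V=4.00V), C2(2μF, Q=13μC, V=6.50V)
Op 1: CLOSE 2-1: Q_total=21.00, C_total=4.00, V=5.25; Q2=10.50, Q1=10.50; dissipated=3.125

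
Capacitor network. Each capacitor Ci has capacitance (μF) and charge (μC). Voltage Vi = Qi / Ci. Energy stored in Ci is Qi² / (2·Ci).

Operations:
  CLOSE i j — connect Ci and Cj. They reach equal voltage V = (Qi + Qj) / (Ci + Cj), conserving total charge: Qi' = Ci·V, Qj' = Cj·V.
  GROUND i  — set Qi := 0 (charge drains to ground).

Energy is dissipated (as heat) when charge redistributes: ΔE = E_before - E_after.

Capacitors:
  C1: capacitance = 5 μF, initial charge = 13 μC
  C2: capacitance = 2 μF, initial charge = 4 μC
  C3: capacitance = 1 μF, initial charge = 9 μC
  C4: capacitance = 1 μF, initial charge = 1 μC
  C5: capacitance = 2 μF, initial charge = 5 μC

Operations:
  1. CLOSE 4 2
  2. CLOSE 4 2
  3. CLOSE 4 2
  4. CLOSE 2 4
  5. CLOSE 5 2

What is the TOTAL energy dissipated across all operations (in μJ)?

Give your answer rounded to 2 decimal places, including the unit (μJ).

Answer: 0.68 μJ

Derivation:
Initial: C1(5μF, Q=13μC, V=2.60V), C2(2μF, Q=4μC, V=2.00V), C3(1μF, Q=9μC, V=9.00V), C4(1μF, Q=1μC, V=1.00V), C5(2μF, Q=5μC, V=2.50V)
Op 1: CLOSE 4-2: Q_total=5.00, C_total=3.00, V=1.67; Q4=1.67, Q2=3.33; dissipated=0.333
Op 2: CLOSE 4-2: Q_total=5.00, C_total=3.00, V=1.67; Q4=1.67, Q2=3.33; dissipated=0.000
Op 3: CLOSE 4-2: Q_total=5.00, C_total=3.00, V=1.67; Q4=1.67, Q2=3.33; dissipated=0.000
Op 4: CLOSE 2-4: Q_total=5.00, C_total=3.00, V=1.67; Q2=3.33, Q4=1.67; dissipated=0.000
Op 5: CLOSE 5-2: Q_total=8.33, C_total=4.00, V=2.08; Q5=4.17, Q2=4.17; dissipated=0.347
Total dissipated: 0.681 μJ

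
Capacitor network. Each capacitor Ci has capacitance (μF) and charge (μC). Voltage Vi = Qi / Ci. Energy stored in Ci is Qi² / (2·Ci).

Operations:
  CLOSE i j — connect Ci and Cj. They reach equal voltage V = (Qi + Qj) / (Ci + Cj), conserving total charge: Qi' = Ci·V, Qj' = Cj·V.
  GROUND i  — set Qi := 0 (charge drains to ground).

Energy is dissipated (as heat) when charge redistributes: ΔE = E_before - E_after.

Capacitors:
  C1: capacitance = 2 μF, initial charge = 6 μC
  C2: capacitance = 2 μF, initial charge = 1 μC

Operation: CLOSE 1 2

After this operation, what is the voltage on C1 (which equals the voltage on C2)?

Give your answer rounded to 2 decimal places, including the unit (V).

Initial: C1(2μF, Q=6μC, V=3.00V), C2(2μF, Q=1μC, V=0.50V)
Op 1: CLOSE 1-2: Q_total=7.00, C_total=4.00, V=1.75; Q1=3.50, Q2=3.50; dissipated=3.125

Answer: 1.75 V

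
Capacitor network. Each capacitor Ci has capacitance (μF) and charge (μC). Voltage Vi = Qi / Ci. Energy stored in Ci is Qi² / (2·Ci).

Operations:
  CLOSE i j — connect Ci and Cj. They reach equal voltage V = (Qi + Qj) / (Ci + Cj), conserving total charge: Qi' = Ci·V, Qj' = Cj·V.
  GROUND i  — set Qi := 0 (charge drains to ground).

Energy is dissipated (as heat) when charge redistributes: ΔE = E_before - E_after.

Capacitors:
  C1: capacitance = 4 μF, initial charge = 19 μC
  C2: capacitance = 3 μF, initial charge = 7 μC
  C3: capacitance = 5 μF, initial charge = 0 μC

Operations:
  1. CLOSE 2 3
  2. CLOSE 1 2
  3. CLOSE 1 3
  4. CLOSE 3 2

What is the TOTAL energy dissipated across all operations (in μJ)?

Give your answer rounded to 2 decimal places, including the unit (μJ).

Initial: C1(4μF, Q=19μC, V=4.75V), C2(3μF, Q=7μC, V=2.33V), C3(5μF, Q=0μC, V=0.00V)
Op 1: CLOSE 2-3: Q_total=7.00, C_total=8.00, V=0.88; Q2=2.62, Q3=4.38; dissipated=5.104
Op 2: CLOSE 1-2: Q_total=21.62, C_total=7.00, V=3.09; Q1=12.36, Q2=9.27; dissipated=12.871
Op 3: CLOSE 1-3: Q_total=16.73, C_total=9.00, V=1.86; Q1=7.44, Q3=9.30; dissipated=5.448
Op 4: CLOSE 3-2: Q_total=18.56, C_total=8.00, V=2.32; Q3=11.60, Q2=6.96; dissipated=1.419
Total dissipated: 24.841 μJ

Answer: 24.84 μJ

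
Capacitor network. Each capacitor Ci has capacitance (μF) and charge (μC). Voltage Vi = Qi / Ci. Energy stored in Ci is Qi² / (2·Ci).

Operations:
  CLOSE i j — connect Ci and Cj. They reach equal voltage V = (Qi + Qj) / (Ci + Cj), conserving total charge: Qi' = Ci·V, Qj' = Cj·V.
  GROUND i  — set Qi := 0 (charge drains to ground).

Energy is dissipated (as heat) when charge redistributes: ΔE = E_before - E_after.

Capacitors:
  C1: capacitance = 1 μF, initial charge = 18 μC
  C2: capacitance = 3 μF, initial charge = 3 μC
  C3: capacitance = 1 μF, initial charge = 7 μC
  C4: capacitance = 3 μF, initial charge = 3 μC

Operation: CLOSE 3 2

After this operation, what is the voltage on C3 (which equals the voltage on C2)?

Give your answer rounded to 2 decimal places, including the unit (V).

Initial: C1(1μF, Q=18μC, V=18.00V), C2(3μF, Q=3μC, V=1.00V), C3(1μF, Q=7μC, V=7.00V), C4(3μF, Q=3μC, V=1.00V)
Op 1: CLOSE 3-2: Q_total=10.00, C_total=4.00, V=2.50; Q3=2.50, Q2=7.50; dissipated=13.500

Answer: 2.50 V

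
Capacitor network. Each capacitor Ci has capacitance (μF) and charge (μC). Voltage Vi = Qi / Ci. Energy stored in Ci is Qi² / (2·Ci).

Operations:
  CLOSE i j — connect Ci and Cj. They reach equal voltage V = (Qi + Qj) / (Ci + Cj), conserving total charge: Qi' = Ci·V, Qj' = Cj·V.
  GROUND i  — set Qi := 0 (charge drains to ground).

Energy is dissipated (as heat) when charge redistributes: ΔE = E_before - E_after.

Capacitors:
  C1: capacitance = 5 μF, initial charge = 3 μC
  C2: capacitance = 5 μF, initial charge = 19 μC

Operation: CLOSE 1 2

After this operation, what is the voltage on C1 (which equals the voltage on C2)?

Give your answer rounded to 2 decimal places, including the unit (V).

Initial: C1(5μF, Q=3μC, V=0.60V), C2(5μF, Q=19μC, V=3.80V)
Op 1: CLOSE 1-2: Q_total=22.00, C_total=10.00, V=2.20; Q1=11.00, Q2=11.00; dissipated=12.800

Answer: 2.20 V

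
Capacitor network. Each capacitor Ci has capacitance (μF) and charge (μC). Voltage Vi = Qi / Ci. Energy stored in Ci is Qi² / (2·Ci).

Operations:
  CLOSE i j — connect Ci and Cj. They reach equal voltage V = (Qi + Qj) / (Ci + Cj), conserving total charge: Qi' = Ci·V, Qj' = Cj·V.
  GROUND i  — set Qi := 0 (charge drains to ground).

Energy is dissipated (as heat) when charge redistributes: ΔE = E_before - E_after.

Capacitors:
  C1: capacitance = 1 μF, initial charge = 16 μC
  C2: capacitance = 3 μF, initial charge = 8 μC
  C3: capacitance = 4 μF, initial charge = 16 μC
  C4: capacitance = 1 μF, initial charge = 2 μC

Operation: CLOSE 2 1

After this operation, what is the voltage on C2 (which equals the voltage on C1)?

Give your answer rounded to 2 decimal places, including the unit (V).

Initial: C1(1μF, Q=16μC, V=16.00V), C2(3μF, Q=8μC, V=2.67V), C3(4μF, Q=16μC, V=4.00V), C4(1μF, Q=2μC, V=2.00V)
Op 1: CLOSE 2-1: Q_total=24.00, C_total=4.00, V=6.00; Q2=18.00, Q1=6.00; dissipated=66.667

Answer: 6.00 V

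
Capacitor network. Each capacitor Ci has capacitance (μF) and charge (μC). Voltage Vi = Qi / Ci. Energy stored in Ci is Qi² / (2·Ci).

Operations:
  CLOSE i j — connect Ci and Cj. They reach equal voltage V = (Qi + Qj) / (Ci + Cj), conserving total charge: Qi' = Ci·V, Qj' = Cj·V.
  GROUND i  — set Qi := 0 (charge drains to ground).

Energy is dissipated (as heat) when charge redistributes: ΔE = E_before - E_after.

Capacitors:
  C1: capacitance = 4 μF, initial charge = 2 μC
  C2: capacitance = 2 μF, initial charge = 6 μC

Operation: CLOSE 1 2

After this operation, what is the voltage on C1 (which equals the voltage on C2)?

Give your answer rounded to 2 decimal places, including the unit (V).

Initial: C1(4μF, Q=2μC, V=0.50V), C2(2μF, Q=6μC, V=3.00V)
Op 1: CLOSE 1-2: Q_total=8.00, C_total=6.00, V=1.33; Q1=5.33, Q2=2.67; dissipated=4.167

Answer: 1.33 V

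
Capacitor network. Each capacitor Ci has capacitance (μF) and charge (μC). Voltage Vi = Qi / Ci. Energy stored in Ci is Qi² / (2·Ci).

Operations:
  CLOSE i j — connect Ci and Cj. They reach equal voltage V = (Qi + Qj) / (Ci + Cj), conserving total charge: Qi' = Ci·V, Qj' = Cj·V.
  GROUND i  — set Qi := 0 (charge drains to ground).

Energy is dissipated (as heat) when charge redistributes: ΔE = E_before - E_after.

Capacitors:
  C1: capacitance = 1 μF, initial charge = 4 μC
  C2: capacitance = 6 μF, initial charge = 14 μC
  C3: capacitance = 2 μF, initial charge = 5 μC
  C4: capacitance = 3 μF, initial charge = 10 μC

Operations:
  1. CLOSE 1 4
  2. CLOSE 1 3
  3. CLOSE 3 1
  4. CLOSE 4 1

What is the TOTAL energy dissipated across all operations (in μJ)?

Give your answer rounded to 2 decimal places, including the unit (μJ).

Initial: C1(1μF, Q=4μC, V=4.00V), C2(6μF, Q=14μC, V=2.33V), C3(2μF, Q=5μC, V=2.50V), C4(3μF, Q=10μC, V=3.33V)
Op 1: CLOSE 1-4: Q_total=14.00, C_total=4.00, V=3.50; Q1=3.50, Q4=10.50; dissipated=0.167
Op 2: CLOSE 1-3: Q_total=8.50, C_total=3.00, V=2.83; Q1=2.83, Q3=5.67; dissipated=0.333
Op 3: CLOSE 3-1: Q_total=8.50, C_total=3.00, V=2.83; Q3=5.67, Q1=2.83; dissipated=0.000
Op 4: CLOSE 4-1: Q_total=13.33, C_total=4.00, V=3.33; Q4=10.00, Q1=3.33; dissipated=0.167
Total dissipated: 0.667 μJ

Answer: 0.67 μJ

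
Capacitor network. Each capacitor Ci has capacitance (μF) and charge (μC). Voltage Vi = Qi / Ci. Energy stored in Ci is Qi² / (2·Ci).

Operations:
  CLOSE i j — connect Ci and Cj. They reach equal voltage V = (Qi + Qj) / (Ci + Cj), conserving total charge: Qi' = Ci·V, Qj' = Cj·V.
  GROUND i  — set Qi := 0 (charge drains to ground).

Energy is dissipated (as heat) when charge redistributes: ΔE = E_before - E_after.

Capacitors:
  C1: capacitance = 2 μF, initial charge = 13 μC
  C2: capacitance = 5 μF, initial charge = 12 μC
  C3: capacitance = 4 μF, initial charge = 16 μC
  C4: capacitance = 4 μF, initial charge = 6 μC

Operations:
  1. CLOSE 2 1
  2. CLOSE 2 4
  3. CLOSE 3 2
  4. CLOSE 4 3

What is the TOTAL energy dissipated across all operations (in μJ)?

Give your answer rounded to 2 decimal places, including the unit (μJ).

Answer: 19.16 μJ

Derivation:
Initial: C1(2μF, Q=13μC, V=6.50V), C2(5μF, Q=12μC, V=2.40V), C3(4μF, Q=16μC, V=4.00V), C4(4μF, Q=6μC, V=1.50V)
Op 1: CLOSE 2-1: Q_total=25.00, C_total=7.00, V=3.57; Q2=17.86, Q1=7.14; dissipated=12.007
Op 2: CLOSE 2-4: Q_total=23.86, C_total=9.00, V=2.65; Q2=13.25, Q4=10.60; dissipated=4.768
Op 3: CLOSE 3-2: Q_total=29.25, C_total=9.00, V=3.25; Q3=13.00, Q2=16.25; dissipated=2.023
Op 4: CLOSE 4-3: Q_total=23.60, C_total=8.00, V=2.95; Q4=11.80, Q3=11.80; dissipated=0.360
Total dissipated: 19.157 μJ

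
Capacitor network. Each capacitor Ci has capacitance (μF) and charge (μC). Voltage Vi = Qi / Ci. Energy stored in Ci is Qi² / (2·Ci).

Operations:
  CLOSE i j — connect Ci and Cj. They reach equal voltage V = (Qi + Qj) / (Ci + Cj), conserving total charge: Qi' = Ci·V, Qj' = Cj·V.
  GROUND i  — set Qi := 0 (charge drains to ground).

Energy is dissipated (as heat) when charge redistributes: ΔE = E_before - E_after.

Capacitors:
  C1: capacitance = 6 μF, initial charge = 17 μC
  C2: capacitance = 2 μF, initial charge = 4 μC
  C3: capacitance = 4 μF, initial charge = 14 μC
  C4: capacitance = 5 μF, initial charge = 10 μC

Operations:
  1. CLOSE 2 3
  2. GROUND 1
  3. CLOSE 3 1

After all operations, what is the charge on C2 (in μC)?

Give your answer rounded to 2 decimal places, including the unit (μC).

Initial: C1(6μF, Q=17μC, V=2.83V), C2(2μF, Q=4μC, V=2.00V), C3(4μF, Q=14μC, V=3.50V), C4(5μF, Q=10μC, V=2.00V)
Op 1: CLOSE 2-3: Q_total=18.00, C_total=6.00, V=3.00; Q2=6.00, Q3=12.00; dissipated=1.500
Op 2: GROUND 1: Q1=0; energy lost=24.083
Op 3: CLOSE 3-1: Q_total=12.00, C_total=10.00, V=1.20; Q3=4.80, Q1=7.20; dissipated=10.800
Final charges: Q1=7.20, Q2=6.00, Q3=4.80, Q4=10.00

Answer: 6.00 μC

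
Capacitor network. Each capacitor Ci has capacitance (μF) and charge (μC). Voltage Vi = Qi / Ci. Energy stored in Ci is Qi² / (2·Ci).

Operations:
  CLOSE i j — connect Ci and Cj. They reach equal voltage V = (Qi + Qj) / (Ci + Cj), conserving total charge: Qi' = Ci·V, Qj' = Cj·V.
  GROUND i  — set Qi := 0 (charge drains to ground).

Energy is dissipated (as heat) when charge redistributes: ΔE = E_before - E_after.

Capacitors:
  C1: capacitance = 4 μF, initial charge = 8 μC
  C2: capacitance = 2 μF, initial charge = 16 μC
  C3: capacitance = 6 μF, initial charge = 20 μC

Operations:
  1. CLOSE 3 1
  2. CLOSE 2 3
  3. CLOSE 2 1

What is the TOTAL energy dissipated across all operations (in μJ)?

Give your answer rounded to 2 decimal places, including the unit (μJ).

Answer: 23.54 μJ

Derivation:
Initial: C1(4μF, Q=8μC, V=2.00V), C2(2μF, Q=16μC, V=8.00V), C3(6μF, Q=20μC, V=3.33V)
Op 1: CLOSE 3-1: Q_total=28.00, C_total=10.00, V=2.80; Q3=16.80, Q1=11.20; dissipated=2.133
Op 2: CLOSE 2-3: Q_total=32.80, C_total=8.00, V=4.10; Q2=8.20, Q3=24.60; dissipated=20.280
Op 3: CLOSE 2-1: Q_total=19.40, C_total=6.00, V=3.23; Q2=6.47, Q1=12.93; dissipated=1.127
Total dissipated: 23.540 μJ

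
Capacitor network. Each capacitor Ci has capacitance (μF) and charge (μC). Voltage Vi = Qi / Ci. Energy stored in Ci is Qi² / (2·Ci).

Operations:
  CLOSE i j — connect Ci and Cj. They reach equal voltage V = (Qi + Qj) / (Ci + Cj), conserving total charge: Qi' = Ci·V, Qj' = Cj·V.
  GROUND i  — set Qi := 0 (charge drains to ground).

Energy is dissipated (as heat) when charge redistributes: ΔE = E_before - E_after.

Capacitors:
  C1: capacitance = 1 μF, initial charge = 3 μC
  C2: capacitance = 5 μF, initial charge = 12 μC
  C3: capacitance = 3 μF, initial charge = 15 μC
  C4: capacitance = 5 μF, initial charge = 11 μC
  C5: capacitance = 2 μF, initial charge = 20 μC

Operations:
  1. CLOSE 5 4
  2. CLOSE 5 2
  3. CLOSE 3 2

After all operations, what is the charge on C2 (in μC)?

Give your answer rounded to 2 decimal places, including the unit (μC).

Answer: 18.69 μC

Derivation:
Initial: C1(1μF, Q=3μC, V=3.00V), C2(5μF, Q=12μC, V=2.40V), C3(3μF, Q=15μC, V=5.00V), C4(5μF, Q=11μC, V=2.20V), C5(2μF, Q=20μC, V=10.00V)
Op 1: CLOSE 5-4: Q_total=31.00, C_total=7.00, V=4.43; Q5=8.86, Q4=22.14; dissipated=43.457
Op 2: CLOSE 5-2: Q_total=20.86, C_total=7.00, V=2.98; Q5=5.96, Q2=14.90; dissipated=2.939
Op 3: CLOSE 3-2: Q_total=29.90, C_total=8.00, V=3.74; Q3=11.21, Q2=18.69; dissipated=3.827
Final charges: Q1=3.00, Q2=18.69, Q3=11.21, Q4=22.14, Q5=5.96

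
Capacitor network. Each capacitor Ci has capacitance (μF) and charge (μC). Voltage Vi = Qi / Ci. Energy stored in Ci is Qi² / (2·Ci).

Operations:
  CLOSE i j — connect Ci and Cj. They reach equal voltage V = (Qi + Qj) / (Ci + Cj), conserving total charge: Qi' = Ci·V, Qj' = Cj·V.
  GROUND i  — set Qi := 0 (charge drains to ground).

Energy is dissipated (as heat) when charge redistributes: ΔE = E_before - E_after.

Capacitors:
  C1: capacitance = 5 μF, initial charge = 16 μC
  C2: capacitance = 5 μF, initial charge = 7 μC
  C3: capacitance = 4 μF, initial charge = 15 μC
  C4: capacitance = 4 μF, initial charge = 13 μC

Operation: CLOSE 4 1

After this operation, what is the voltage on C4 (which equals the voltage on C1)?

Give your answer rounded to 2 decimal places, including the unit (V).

Initial: C1(5μF, Q=16μC, V=3.20V), C2(5μF, Q=7μC, V=1.40V), C3(4μF, Q=15μC, V=3.75V), C4(4μF, Q=13μC, V=3.25V)
Op 1: CLOSE 4-1: Q_total=29.00, C_total=9.00, V=3.22; Q4=12.89, Q1=16.11; dissipated=0.003

Answer: 3.22 V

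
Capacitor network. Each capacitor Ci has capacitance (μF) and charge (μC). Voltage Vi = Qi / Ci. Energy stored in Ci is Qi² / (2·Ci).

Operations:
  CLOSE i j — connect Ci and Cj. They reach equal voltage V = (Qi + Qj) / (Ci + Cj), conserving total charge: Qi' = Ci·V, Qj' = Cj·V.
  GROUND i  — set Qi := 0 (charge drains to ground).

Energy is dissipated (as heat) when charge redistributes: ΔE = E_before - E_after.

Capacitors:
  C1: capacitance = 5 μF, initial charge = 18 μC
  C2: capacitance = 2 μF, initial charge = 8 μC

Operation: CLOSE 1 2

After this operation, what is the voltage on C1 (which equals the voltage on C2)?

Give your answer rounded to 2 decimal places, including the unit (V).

Initial: C1(5μF, Q=18μC, V=3.60V), C2(2μF, Q=8μC, V=4.00V)
Op 1: CLOSE 1-2: Q_total=26.00, C_total=7.00, V=3.71; Q1=18.57, Q2=7.43; dissipated=0.114

Answer: 3.71 V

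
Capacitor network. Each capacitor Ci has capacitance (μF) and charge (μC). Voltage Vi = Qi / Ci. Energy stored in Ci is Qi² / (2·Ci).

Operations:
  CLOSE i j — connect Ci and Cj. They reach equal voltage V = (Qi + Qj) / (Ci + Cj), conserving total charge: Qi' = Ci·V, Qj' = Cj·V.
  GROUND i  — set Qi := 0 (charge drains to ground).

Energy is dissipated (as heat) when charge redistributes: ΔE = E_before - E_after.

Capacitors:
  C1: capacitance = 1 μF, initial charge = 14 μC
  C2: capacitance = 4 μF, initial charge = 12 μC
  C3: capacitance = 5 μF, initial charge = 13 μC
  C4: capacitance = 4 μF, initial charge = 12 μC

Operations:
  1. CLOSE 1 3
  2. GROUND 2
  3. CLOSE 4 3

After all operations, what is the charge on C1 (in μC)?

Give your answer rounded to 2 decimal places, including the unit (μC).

Initial: C1(1μF, Q=14μC, V=14.00V), C2(4μF, Q=12μC, V=3.00V), C3(5μF, Q=13μC, V=2.60V), C4(4μF, Q=12μC, V=3.00V)
Op 1: CLOSE 1-3: Q_total=27.00, C_total=6.00, V=4.50; Q1=4.50, Q3=22.50; dissipated=54.150
Op 2: GROUND 2: Q2=0; energy lost=18.000
Op 3: CLOSE 4-3: Q_total=34.50, C_total=9.00, V=3.83; Q4=15.33, Q3=19.17; dissipated=2.500
Final charges: Q1=4.50, Q2=0.00, Q3=19.17, Q4=15.33

Answer: 4.50 μC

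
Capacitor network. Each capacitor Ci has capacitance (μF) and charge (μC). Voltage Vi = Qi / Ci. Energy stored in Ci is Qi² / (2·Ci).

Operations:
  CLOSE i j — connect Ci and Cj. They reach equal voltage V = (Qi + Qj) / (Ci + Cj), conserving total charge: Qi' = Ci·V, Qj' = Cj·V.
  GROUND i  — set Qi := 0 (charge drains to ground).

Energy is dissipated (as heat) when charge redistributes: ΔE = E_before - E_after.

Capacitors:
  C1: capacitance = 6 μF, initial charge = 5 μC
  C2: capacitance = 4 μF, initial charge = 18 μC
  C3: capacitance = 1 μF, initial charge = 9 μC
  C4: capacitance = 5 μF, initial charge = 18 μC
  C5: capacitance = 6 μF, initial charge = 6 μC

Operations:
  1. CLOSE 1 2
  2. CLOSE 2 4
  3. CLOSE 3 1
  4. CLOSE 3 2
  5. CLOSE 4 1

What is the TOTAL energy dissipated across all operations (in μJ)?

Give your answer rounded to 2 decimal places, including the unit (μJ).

Initial: C1(6μF, Q=5μC, V=0.83V), C2(4μF, Q=18μC, V=4.50V), C3(1μF, Q=9μC, V=9.00V), C4(5μF, Q=18μC, V=3.60V), C5(6μF, Q=6μC, V=1.00V)
Op 1: CLOSE 1-2: Q_total=23.00, C_total=10.00, V=2.30; Q1=13.80, Q2=9.20; dissipated=16.133
Op 2: CLOSE 2-4: Q_total=27.20, C_total=9.00, V=3.02; Q2=12.09, Q4=15.11; dissipated=1.878
Op 3: CLOSE 3-1: Q_total=22.80, C_total=7.00, V=3.26; Q3=3.26, Q1=19.54; dissipated=19.239
Op 4: CLOSE 3-2: Q_total=15.35, C_total=5.00, V=3.07; Q3=3.07, Q2=12.28; dissipated=0.022
Op 5: CLOSE 4-1: Q_total=34.65, C_total=11.00, V=3.15; Q4=15.75, Q1=18.90; dissipated=0.075
Total dissipated: 37.347 μJ

Answer: 37.35 μJ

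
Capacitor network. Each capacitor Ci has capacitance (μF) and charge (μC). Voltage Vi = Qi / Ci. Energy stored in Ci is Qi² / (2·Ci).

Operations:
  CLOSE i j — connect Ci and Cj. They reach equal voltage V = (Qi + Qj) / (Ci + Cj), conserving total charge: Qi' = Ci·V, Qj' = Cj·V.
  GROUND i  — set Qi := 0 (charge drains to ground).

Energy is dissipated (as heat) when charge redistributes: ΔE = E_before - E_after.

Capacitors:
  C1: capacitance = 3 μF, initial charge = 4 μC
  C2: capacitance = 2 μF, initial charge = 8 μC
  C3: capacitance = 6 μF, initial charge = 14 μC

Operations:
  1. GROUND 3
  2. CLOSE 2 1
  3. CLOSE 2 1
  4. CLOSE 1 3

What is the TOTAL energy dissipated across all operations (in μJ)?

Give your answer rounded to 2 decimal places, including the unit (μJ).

Initial: C1(3μF, Q=4μC, V=1.33V), C2(2μF, Q=8μC, V=4.00V), C3(6μF, Q=14μC, V=2.33V)
Op 1: GROUND 3: Q3=0; energy lost=16.333
Op 2: CLOSE 2-1: Q_total=12.00, C_total=5.00, V=2.40; Q2=4.80, Q1=7.20; dissipated=4.267
Op 3: CLOSE 2-1: Q_total=12.00, C_total=5.00, V=2.40; Q2=4.80, Q1=7.20; dissipated=0.000
Op 4: CLOSE 1-3: Q_total=7.20, C_total=9.00, V=0.80; Q1=2.40, Q3=4.80; dissipated=5.760
Total dissipated: 26.360 μJ

Answer: 26.36 μJ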